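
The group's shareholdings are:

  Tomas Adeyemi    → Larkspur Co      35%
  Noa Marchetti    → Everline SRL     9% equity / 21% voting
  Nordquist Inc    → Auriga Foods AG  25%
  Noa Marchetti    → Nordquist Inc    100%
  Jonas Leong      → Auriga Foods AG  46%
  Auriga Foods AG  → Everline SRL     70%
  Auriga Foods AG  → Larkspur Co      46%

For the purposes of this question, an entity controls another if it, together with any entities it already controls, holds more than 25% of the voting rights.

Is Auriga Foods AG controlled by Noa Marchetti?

Noa holds 100% of Nordquist, so Noa controls Nordquist.
In Auriga, Noa's side holds only 25%, not > 25%.
So Noa does not control Auriga.

No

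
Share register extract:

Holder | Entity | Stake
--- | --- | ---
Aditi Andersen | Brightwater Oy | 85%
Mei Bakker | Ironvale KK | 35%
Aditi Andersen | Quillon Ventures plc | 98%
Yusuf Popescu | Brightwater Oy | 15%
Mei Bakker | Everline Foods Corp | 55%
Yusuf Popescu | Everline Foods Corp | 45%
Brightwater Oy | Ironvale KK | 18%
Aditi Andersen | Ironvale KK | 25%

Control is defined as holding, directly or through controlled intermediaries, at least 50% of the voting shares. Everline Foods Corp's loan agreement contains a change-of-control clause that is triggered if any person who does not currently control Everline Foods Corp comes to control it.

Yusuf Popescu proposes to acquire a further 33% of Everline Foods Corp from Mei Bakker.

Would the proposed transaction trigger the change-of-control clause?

The purchase adds only to Yusuf's holdings (Mei's stake shrinks), so Yusuf is the only person who could newly come to control Everline.
Yusuf's largest direct stake is 45% in Everline, which does not meet the threshold, so Yusuf controls no company.
In Everline, Yusuf's side holds only 45%, not ≥ 50%.
So before the transaction, Yusuf does not control Everline.
After the purchase, Yusuf's direct stake in Everline rises to 45% + 33% = 78%, and Mei's stake falls to 22%.
Yusuf holds 78% of Everline, so Yusuf controls Everline.
Yusuf did not control Everline before and does after, so the clause is triggered.

Yes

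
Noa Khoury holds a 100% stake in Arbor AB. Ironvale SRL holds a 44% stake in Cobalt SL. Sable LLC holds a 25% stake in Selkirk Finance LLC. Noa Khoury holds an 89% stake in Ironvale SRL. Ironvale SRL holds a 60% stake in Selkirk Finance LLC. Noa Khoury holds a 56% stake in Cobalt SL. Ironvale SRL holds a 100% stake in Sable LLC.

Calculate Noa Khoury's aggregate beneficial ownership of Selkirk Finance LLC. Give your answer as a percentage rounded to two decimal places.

Noa reaches Selkirk along 2 paths.
Via Ironvale: 89% × 60% = 53.4%.
Via Ironvale → Sable: 89% × 100% × 25% = 22.25%.
Total: 53.4% + 22.25% = 75.65%.

75.65%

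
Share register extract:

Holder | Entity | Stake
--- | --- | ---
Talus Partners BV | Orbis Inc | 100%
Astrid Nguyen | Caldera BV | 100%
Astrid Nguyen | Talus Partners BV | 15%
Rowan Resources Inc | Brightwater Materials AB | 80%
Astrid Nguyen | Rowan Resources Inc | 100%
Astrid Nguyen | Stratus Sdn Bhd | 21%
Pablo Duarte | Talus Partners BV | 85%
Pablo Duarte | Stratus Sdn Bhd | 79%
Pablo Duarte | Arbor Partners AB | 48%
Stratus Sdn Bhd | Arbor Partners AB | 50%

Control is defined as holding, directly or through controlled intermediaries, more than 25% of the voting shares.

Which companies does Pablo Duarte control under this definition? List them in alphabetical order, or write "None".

Pablo holds 79% of Stratus, so Pablo controls Stratus.
Stratus and Pablo together hold 50% + 48% = 98% of Arbor, so Pablo controls Arbor.
Pablo holds 85% of Talus, so Pablo controls Talus.
Talus holds 100% of Orbis, so Pablo controls Orbis.
No other company's threshold is met.

Arbor Partners AB, Orbis Inc, Stratus Sdn Bhd, Talus Partners BV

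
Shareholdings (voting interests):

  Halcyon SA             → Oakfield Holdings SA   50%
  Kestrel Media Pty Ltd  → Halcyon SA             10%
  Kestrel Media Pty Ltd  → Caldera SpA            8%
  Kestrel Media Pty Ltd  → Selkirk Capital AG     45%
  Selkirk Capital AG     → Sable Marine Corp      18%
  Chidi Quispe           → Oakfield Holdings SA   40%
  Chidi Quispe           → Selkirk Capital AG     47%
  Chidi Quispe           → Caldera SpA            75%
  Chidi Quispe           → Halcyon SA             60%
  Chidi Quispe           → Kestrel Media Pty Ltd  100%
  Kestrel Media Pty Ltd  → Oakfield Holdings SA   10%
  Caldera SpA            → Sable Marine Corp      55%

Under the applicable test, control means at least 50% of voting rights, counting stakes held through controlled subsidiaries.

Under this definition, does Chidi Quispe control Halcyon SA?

Yes

Chidi holds 100% of Kestrel, so Chidi controls Kestrel.
Chidi and Kestrel together hold 60% + 10% = 70% of Halcyon, so Chidi controls Halcyon.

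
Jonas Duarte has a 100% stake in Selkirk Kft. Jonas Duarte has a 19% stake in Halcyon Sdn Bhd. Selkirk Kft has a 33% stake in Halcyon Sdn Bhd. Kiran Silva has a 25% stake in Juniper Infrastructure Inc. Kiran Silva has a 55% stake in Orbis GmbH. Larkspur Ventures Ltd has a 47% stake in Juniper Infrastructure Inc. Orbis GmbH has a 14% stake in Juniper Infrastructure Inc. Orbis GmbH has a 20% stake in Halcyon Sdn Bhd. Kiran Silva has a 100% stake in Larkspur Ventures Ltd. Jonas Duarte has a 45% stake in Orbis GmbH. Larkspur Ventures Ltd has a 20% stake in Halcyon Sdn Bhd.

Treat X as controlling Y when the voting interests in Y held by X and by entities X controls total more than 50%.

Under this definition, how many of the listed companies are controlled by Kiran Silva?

Kiran holds 100% of Larkspur, so Kiran controls Larkspur.
Kiran holds 55% of Orbis, so Kiran controls Orbis.
Kiran and Orbis and Larkspur together hold 25% + 14% + 47% = 86% of Juniper, so Kiran controls Juniper.
No other company's threshold is met.
Kiran controls 3 companies.

3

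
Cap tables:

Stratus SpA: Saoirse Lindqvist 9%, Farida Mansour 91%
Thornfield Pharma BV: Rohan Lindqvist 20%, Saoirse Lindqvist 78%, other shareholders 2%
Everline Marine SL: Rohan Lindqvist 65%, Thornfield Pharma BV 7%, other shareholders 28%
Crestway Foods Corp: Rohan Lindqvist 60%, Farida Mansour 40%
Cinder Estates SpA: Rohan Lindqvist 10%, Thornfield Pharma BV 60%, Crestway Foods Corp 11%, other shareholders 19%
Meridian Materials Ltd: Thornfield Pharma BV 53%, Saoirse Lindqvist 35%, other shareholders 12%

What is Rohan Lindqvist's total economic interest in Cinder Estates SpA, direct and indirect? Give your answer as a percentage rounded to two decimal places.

28.60%

Rohan reaches Cinder along 3 paths.
Direct stake: 10% = 10%.
Via Thornfield: 20% × 60% = 12%.
Via Crestway: 60% × 11% = 6.6%.
Total: 10% + 12% + 6.6% = 28.6%.
Rounded: 28.60%.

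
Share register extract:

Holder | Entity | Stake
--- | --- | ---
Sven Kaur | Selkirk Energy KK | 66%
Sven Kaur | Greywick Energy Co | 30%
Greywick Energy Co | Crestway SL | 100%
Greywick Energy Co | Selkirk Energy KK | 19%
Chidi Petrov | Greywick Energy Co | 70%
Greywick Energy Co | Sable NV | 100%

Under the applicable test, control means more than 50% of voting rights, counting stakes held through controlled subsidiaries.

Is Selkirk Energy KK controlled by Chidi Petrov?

Chidi holds 70% of Greywick, so Chidi controls Greywick.
Greywick holds 100% of Sable, so Chidi controls Sable.
Greywick holds 100% of Crestway, so Chidi controls Crestway.
In Selkirk, Chidi's side holds only 19%, not > 50%.
So Chidi does not control Selkirk.

No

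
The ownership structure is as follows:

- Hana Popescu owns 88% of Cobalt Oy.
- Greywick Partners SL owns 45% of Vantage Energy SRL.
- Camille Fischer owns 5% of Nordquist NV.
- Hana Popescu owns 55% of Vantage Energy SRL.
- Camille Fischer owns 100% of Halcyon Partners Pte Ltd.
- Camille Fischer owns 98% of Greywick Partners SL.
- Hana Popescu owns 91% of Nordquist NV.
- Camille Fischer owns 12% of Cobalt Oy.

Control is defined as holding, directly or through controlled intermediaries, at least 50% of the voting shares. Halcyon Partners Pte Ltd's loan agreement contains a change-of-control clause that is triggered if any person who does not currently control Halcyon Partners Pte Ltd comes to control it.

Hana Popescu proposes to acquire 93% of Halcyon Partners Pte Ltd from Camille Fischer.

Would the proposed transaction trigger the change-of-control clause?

The purchase adds only to Hana's holdings (Camille's stake shrinks), so Hana is the only person who could newly come to control Halcyon.
Hana holds 91% of Nordquist, so Hana controls Nordquist.
Hana holds 88% of Cobalt, so Hana controls Cobalt.
Hana holds 55% of Vantage, so Hana controls Vantage.
Neither Hana nor any entity Hana controls holds any voting interest in Halcyon.
So before the transaction, Hana does not control Halcyon.
After the purchase, Hana holds 93% of Halcyon directly, and Camille's stake falls to 7%.
Hana holds 93% of Halcyon, so Hana controls Halcyon.
Hana did not control Halcyon before and does after, so the clause is triggered.

Yes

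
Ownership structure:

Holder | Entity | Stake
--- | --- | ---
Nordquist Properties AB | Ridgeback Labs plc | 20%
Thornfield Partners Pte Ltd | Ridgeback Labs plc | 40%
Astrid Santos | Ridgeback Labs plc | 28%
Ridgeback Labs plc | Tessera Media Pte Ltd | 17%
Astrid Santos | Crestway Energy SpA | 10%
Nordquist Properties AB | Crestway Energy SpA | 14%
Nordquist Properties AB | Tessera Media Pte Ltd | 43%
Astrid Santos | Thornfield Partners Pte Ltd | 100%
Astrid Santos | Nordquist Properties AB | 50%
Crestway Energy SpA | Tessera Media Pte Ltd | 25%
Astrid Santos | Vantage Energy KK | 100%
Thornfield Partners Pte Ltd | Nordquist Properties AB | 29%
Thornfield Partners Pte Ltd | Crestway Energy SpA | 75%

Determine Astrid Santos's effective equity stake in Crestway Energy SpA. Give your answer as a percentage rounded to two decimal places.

96.06%

Astrid reaches Crestway along 4 paths.
Direct stake: 10% = 10%.
Via Nordquist: 50% × 14% = 7%.
Via Thornfield → Nordquist: 100% × 29% × 14% = 4.06%.
Via Thornfield: 100% × 75% = 75%.
Total: 10% + 7% + 4.06% + 75% = 96.06%.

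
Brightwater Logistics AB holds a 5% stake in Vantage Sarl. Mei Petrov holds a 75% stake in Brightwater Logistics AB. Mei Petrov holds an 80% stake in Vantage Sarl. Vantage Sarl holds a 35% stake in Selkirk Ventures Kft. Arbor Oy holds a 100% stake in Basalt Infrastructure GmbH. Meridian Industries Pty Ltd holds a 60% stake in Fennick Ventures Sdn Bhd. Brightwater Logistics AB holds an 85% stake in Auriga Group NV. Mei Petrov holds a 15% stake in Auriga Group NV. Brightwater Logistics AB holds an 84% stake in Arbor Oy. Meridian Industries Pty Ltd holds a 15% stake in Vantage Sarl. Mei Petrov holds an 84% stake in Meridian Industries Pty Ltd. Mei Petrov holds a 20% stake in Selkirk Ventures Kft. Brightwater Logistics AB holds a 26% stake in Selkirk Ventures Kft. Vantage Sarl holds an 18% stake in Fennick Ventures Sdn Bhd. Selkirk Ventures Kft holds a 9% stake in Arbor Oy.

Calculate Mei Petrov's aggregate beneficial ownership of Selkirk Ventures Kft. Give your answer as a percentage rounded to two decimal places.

Mei reaches Selkirk along 5 paths.
Direct stake: 20% = 20%.
Via Brightwater: 75% × 26% = 19.5%.
Via Meridian → Vantage: 84% × 15% × 35% = 4.41%.
Via Brightwater → Vantage: 75% × 5% × 35% = 1.3125%.
Via Vantage: 80% × 35% = 28%.
Total: 20% + 19.5% + 4.41% + 1.3125% + 28% = 73.2225%.
Rounded: 73.22%.

73.22%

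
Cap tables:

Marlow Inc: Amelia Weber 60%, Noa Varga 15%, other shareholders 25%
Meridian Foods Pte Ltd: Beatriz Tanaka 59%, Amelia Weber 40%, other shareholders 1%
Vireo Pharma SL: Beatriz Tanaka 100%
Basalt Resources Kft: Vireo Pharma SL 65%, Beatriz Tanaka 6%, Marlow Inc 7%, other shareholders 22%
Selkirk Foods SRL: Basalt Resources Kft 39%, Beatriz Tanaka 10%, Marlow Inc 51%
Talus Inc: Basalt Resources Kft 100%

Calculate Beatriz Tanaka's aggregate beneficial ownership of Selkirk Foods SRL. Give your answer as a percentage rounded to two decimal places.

Beatriz reaches Selkirk along 3 paths.
Via Vireo → Basalt: 100% × 65% × 39% = 25.35%.
Via Basalt: 6% × 39% = 2.34%.
Direct stake: 10% = 10%.
Total: 25.35% + 2.34% + 10% = 37.69%.

37.69%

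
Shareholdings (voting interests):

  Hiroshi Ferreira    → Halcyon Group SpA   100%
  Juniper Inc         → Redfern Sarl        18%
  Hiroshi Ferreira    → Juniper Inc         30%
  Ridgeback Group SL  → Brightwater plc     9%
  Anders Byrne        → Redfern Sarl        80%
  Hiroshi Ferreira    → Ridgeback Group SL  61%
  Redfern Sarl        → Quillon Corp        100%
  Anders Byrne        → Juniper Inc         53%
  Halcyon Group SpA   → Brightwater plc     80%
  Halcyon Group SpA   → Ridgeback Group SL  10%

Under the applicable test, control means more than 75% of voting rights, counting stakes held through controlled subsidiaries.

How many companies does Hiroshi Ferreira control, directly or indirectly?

2

Hiroshi holds 100% of Halcyon, so Hiroshi controls Halcyon.
Halcyon holds 80% of Brightwater, so Hiroshi controls Brightwater.
No other company's threshold is met.
Hiroshi controls 2 companies.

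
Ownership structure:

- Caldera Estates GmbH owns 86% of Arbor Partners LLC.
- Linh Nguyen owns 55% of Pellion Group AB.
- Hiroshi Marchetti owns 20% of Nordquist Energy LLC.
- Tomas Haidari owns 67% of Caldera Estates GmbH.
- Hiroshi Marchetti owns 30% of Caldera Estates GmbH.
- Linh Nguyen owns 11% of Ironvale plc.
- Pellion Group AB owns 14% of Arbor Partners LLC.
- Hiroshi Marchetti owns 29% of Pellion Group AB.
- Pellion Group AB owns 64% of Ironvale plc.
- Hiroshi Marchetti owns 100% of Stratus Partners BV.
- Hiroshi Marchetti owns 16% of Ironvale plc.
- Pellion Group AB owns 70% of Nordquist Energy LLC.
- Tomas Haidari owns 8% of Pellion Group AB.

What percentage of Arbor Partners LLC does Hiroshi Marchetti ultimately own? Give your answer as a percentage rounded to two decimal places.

29.86%

Hiroshi reaches Arbor along 2 paths.
Via Caldera: 30% × 86% = 25.8%.
Via Pellion: 29% × 14% = 4.06%.
Total: 25.8% + 4.06% = 29.86%.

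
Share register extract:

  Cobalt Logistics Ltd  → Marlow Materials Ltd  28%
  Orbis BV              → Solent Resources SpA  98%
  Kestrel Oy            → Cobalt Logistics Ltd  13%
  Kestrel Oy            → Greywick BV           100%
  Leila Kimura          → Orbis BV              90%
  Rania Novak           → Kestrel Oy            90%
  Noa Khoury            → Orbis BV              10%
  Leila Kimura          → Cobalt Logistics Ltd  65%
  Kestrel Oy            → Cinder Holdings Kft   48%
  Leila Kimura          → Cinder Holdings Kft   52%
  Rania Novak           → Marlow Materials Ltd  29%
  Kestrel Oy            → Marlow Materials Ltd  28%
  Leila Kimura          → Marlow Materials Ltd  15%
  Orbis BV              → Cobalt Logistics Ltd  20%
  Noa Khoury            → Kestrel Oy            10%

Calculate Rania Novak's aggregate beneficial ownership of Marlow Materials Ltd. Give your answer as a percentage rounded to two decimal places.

Rania reaches Marlow along 3 paths.
Direct stake: 29% = 29%.
Via Kestrel → Cobalt: 90% × 13% × 28% = 3.276%.
Via Kestrel: 90% × 28% = 25.2%.
Total: 29% + 3.276% + 25.2% = 57.476%.
Rounded: 57.48%.

57.48%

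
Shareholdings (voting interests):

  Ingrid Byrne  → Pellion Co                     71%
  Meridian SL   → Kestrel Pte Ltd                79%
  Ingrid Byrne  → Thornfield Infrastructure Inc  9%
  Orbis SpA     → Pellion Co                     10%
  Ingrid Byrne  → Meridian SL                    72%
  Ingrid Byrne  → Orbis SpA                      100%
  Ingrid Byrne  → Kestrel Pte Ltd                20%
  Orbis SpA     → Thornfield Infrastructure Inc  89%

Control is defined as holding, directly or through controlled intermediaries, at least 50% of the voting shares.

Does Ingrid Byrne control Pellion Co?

Ingrid holds 100% of Orbis, so Ingrid controls Orbis.
Orbis and Ingrid together hold 10% + 71% = 81% of Pellion, so Ingrid controls Pellion.

Yes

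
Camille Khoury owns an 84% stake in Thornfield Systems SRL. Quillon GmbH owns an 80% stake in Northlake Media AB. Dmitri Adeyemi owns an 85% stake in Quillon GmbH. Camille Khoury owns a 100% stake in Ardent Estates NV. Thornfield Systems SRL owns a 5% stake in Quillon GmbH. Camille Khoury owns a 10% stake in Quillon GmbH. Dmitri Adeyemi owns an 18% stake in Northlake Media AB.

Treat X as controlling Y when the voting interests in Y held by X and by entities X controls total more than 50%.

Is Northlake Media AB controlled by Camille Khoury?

Camille holds 84% of Thornfield, so Camille controls Thornfield.
Camille holds 100% of Ardent, so Camille controls Ardent.
Neither Camille nor any entity Camille controls holds any voting interest in Northlake.
So Camille does not control Northlake.

No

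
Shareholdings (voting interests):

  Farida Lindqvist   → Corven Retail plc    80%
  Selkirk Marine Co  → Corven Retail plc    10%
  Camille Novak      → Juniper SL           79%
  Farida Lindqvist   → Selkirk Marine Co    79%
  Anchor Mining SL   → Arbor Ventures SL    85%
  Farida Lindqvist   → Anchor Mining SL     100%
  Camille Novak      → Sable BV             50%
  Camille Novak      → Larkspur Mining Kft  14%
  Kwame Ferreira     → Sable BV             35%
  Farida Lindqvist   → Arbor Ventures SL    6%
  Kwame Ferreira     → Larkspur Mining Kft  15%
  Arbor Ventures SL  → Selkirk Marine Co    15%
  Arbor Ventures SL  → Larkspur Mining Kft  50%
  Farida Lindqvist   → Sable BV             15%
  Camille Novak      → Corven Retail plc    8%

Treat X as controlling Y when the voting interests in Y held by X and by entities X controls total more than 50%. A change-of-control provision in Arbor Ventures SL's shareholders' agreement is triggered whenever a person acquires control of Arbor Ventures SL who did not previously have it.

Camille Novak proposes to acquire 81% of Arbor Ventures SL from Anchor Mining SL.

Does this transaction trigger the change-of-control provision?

The purchase adds only to Camille's holdings (Anchor's stake shrinks), so Camille is the only person who could newly come to control Arbor.
Camille holds 79% of Juniper, so Camille controls Juniper.
Neither Camille nor any entity Camille controls holds any voting interest in Arbor.
So before the transaction, Camille does not control Arbor.
After the purchase, Camille holds 81% of Arbor directly, and Anchor's stake falls to 4%.
Camille holds 81% of Arbor, so Camille controls Arbor.
Camille did not control Arbor before and does after, so the clause is triggered.

Yes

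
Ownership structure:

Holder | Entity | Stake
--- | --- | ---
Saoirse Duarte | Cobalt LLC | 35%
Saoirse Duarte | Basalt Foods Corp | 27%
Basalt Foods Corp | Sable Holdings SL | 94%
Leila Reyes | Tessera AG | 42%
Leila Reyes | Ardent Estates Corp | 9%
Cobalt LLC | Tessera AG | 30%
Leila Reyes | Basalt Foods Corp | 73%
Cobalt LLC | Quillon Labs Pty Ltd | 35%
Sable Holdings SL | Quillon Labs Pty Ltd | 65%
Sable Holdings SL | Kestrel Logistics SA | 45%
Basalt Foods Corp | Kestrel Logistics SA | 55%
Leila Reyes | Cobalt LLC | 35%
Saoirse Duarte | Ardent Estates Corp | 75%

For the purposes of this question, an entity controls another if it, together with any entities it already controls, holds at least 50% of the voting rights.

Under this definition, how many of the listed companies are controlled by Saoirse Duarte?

Saoirse holds 75% of Ardent, so Saoirse controls Ardent.
No other company's threshold is met.
Saoirse controls 1 company.

1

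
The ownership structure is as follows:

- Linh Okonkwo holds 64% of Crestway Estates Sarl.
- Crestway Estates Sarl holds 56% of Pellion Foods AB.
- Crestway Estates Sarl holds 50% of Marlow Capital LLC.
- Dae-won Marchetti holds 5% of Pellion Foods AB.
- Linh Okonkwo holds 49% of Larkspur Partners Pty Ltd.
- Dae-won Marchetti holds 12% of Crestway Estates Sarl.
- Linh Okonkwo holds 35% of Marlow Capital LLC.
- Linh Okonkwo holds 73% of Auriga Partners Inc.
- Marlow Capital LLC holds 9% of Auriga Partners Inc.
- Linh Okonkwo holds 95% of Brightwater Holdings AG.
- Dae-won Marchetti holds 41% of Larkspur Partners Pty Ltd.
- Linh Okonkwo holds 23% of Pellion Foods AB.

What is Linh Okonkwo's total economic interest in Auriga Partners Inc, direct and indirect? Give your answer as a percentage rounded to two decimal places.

Linh reaches Auriga along 3 paths.
Direct stake: 73% = 73%.
Via Marlow: 35% × 9% = 3.15%.
Via Crestway → Marlow: 64% × 50% × 9% = 2.88%.
Total: 73% + 3.15% + 2.88% = 79.03%.

79.03%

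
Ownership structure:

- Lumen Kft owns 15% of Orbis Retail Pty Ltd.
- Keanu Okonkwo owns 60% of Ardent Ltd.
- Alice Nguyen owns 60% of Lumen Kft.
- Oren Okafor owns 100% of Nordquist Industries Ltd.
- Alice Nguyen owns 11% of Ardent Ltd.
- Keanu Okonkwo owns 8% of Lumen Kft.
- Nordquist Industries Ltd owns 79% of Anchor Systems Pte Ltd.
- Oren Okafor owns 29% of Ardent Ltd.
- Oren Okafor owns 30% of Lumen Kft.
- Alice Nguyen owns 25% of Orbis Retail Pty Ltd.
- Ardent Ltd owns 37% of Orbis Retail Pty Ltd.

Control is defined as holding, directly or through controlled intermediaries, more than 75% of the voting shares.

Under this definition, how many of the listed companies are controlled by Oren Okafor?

Oren holds 100% of Nordquist, so Oren controls Nordquist.
Nordquist holds 79% of Anchor, so Oren controls Anchor.
No other company's threshold is met.
Oren controls 2 companies.

2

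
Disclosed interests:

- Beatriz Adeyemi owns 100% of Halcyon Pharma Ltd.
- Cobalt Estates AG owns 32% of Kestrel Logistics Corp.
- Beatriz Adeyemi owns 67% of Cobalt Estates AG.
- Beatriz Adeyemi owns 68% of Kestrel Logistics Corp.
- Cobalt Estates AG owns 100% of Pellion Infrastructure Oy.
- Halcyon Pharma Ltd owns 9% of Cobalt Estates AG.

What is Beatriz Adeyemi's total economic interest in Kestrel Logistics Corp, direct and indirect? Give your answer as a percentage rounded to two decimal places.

92.32%

Beatriz reaches Kestrel along 3 paths.
Via Cobalt: 67% × 32% = 21.44%.
Via Halcyon → Cobalt: 100% × 9% × 32% = 2.88%.
Direct stake: 68% = 68%.
Total: 21.44% + 2.88% + 68% = 92.32%.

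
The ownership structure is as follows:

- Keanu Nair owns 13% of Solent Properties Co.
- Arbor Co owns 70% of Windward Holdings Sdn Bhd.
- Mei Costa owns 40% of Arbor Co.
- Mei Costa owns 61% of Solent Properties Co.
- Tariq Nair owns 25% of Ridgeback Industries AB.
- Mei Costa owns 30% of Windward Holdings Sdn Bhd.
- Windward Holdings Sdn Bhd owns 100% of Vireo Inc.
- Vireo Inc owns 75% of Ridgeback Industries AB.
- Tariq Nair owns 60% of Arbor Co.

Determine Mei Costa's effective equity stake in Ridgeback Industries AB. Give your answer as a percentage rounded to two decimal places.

43.50%

Mei reaches Ridgeback along 2 paths.
Via Arbor → Windward → Vireo: 40% × 70% × 100% × 75% = 21%.
Via Windward → Vireo: 30% × 100% × 75% = 22.5%.
Total: 21% + 22.5% = 43.5%.
Rounded: 43.50%.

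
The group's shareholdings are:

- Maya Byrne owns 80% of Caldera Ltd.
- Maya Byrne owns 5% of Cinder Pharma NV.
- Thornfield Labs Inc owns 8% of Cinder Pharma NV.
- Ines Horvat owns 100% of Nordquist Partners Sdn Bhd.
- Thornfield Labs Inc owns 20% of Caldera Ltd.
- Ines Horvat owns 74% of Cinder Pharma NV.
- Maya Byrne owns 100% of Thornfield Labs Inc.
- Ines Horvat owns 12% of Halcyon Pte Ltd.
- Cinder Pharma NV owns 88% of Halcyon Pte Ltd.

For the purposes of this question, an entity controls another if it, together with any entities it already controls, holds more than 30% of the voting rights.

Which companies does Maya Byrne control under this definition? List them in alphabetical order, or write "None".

Caldera Ltd, Thornfield Labs Inc

Maya holds 100% of Thornfield, so Maya controls Thornfield.
Thornfield and Maya together hold 20% + 80% = 100% of Caldera, so Maya controls Caldera.
No other company's threshold is met.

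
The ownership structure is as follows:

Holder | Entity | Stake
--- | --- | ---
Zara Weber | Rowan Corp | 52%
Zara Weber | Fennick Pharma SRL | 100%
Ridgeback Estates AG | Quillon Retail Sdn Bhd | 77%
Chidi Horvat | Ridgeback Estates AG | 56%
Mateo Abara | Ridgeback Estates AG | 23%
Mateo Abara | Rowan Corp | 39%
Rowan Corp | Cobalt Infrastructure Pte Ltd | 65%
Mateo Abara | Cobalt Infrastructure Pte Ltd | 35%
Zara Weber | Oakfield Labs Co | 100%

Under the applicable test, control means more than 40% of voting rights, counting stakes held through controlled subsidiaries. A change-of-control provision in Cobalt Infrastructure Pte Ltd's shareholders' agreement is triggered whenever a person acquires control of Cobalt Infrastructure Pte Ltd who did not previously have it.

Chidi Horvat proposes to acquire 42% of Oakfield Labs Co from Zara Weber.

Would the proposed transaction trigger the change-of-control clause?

The purchase adds only to Chidi's holdings (Zara's stake shrinks), so Chidi is the only person who could newly come to control Cobalt.
Chidi holds 56% of Ridgeback, so Chidi controls Ridgeback.
Ridgeback holds 77% of Quillon, so Chidi controls Quillon.
Neither Chidi nor any entity Chidi controls holds any voting interest in Cobalt.
So before the transaction, Chidi does not control Cobalt.
After the purchase, Chidi holds 42% of Oakfield directly, and Zara's stake falls to 58%.
Chidi holds 42% of Oakfield, so Chidi controls Oakfield.
After the transaction, neither Chidi nor any entity Chidi controls holds a voting interest in Cobalt, so Chidi still does not control it.
No new person acquires control, so the clause is not triggered.

No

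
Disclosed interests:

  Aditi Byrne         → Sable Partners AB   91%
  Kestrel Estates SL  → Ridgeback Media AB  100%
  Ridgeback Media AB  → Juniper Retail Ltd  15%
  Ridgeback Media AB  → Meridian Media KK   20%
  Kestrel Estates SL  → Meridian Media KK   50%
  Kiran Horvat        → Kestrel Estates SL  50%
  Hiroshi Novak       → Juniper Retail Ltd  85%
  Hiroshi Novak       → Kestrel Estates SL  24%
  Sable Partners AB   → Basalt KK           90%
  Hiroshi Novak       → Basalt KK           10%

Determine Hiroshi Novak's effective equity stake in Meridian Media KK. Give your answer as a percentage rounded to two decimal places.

16.80%

Hiroshi reaches Meridian along 2 paths.
Via Kestrel: 24% × 50% = 12%.
Via Kestrel → Ridgeback: 24% × 100% × 20% = 4.8%.
Total: 12% + 4.8% = 16.8%.
Rounded: 16.80%.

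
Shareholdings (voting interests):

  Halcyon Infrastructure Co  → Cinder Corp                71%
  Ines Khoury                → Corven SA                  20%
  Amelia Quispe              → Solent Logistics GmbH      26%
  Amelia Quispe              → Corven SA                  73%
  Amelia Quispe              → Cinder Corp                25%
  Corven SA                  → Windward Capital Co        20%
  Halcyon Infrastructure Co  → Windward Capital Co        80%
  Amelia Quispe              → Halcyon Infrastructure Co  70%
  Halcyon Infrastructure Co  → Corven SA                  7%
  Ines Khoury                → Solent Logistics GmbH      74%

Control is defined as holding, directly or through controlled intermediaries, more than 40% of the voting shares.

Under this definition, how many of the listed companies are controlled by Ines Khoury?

1

Ines holds 74% of Solent, so Ines controls Solent.
No other company's threshold is met.
Ines controls 1 company.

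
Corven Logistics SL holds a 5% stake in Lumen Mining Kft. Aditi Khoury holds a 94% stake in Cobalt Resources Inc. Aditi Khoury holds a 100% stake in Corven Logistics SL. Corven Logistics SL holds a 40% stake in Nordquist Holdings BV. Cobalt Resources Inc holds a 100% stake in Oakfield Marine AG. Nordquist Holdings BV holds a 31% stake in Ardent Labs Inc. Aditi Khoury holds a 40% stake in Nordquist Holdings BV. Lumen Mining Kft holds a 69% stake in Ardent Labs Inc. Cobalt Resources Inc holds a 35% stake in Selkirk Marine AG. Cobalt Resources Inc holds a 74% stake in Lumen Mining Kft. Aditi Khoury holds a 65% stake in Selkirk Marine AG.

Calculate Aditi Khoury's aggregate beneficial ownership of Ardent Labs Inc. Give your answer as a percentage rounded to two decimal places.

76.25%

Aditi reaches Ardent along 4 paths.
Via Corven → Nordquist: 100% × 40% × 31% = 12.4%.
Via Nordquist: 40% × 31% = 12.4%.
Via Cobalt → Lumen: 94% × 74% × 69% = 47.9964%.
Via Corven → Lumen: 100% × 5% × 69% = 3.45%.
Total: 12.4% + 12.4% + 47.9964% + 3.45% = 76.2464%.
Rounded: 76.25%.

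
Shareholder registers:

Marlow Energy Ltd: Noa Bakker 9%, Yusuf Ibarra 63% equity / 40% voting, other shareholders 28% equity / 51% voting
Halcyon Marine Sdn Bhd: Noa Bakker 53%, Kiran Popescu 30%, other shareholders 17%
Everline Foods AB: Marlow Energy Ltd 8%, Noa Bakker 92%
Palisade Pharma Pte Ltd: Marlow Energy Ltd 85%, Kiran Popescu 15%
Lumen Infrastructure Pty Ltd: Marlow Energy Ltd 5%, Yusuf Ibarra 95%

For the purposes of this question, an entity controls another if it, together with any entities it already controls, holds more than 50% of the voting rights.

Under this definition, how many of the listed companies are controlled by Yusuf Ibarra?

Yusuf holds 95% of Lumen, so Yusuf controls Lumen.
No other company's threshold is met.
Yusuf controls 1 company.

1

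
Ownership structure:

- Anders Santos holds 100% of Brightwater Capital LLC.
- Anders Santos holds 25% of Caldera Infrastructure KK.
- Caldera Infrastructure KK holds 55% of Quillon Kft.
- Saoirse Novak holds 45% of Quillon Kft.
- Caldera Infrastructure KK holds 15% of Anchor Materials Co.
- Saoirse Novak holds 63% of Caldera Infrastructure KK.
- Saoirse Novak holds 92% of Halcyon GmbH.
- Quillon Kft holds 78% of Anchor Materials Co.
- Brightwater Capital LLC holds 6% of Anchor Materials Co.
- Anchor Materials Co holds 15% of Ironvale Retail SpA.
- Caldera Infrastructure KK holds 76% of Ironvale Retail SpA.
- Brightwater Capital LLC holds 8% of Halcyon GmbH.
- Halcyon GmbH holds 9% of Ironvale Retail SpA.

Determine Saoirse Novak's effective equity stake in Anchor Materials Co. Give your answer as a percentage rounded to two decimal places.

Saoirse reaches Anchor along 3 paths.
Via Caldera → Quillon: 63% × 55% × 78% = 27.027%.
Via Quillon: 45% × 78% = 35.1%.
Via Caldera: 63% × 15% = 9.45%.
Total: 27.027% + 35.1% + 9.45% = 71.577%.
Rounded: 71.58%.

71.58%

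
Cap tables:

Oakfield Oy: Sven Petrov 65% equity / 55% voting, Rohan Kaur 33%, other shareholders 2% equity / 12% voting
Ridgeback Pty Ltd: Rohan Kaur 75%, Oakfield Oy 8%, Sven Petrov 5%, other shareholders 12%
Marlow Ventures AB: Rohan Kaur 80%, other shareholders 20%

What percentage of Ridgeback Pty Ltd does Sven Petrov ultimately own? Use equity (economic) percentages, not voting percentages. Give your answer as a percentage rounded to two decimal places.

Sven reaches Ridgeback along 2 paths.
Via Oakfield: 65% × 8% = 5.2%.
Direct stake: 5% = 5%.
Total: 5.2% + 5% = 10.2%.
Rounded: 10.20%.

10.20%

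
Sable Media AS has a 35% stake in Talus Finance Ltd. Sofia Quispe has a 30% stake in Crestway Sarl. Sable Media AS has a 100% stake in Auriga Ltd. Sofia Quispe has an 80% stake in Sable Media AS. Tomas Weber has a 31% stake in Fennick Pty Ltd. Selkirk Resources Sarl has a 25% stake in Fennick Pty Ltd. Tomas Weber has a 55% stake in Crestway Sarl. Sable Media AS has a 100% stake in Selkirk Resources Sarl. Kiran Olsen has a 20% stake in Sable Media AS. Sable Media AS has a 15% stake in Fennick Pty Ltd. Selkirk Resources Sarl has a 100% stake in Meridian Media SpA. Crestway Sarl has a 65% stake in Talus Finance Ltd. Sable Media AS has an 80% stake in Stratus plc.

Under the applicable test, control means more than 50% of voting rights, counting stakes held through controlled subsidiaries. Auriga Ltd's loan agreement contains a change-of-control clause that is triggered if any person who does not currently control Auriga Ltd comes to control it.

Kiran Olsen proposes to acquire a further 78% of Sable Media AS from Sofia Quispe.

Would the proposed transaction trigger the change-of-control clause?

The purchase adds only to Kiran's holdings (Sofia's stake shrinks), so Kiran is the only person who could newly come to control Auriga.
Kiran's largest direct stake is 20% in Sable, which does not meet the threshold, so Kiran controls no company.
Neither Kiran nor any entity Kiran controls holds any voting interest in Auriga.
So before the transaction, Kiran does not control Auriga.
After the purchase, Kiran's direct stake in Sable rises to 20% + 78% = 98%, and Sofia's stake falls to 2%.
Kiran holds 98% of Sable, so Kiran controls Sable.
Sable holds 100% of Auriga, so Kiran controls Auriga.
Kiran did not control Auriga before and does after, so the clause is triggered.

Yes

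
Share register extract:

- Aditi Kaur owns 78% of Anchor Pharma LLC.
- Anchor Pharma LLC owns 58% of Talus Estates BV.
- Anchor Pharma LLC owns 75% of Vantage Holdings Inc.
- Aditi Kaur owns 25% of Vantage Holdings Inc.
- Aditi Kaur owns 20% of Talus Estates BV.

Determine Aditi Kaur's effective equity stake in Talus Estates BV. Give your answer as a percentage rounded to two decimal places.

Aditi reaches Talus along 2 paths.
Direct stake: 20% = 20%.
Via Anchor: 78% × 58% = 45.24%.
Total: 20% + 45.24% = 65.24%.

65.24%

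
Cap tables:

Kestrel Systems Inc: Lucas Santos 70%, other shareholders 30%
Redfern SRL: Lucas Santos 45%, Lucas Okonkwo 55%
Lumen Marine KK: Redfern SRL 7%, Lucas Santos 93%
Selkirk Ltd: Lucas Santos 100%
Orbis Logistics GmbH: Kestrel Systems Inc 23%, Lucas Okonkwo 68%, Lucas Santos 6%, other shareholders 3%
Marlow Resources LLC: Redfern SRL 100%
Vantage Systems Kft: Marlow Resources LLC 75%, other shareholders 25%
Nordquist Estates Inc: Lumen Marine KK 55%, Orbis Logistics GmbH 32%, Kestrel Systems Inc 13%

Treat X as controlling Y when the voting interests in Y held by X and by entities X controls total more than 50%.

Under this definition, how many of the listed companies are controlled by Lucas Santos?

4

Lucas Santos holds 70% of Kestrel, so Lucas Santos controls Kestrel.
Lucas Santos holds 93% of Lumen, so Lucas Santos controls Lumen.
Lucas Santos holds 100% of Selkirk, so Lucas Santos controls Selkirk.
Lumen and Kestrel together hold 55% + 13% = 68% of Nordquist, so Lucas Santos controls Nordquist.
No other company's threshold is met.
Lucas Santos controls 4 companies.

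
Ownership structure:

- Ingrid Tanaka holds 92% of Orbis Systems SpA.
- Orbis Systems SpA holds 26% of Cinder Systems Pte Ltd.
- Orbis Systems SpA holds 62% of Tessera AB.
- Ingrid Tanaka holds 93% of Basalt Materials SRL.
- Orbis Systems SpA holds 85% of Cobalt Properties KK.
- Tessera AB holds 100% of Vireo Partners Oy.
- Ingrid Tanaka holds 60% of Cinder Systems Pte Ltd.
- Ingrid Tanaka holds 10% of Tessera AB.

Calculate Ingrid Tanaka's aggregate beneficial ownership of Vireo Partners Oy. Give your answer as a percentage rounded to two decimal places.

Ingrid reaches Vireo along 2 paths.
Via Orbis → Tessera: 92% × 62% × 100% = 57.04%.
Via Tessera: 10% × 100% = 10%.
Total: 57.04% + 10% = 67.04%.

67.04%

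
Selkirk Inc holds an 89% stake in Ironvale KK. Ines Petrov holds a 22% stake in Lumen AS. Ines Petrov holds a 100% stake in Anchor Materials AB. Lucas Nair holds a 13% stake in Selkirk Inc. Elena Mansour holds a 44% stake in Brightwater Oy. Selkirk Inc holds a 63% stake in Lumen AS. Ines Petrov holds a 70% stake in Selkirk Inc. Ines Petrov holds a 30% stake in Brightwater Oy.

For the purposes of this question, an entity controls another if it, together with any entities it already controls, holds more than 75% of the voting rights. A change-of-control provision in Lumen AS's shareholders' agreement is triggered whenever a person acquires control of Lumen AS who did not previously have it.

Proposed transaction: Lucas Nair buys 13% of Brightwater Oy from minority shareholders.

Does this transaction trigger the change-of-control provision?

The purchase changes only Lucas's holdings, so Lucas is the only person who could newly come to control Lumen.
Lucas's largest direct stake is 13% in Selkirk, which does not meet the threshold, so Lucas controls no company.
Neither Lucas nor any entity Lucas controls holds any voting interest in Lumen.
So before the transaction, Lucas does not control Lumen.
After the purchase, Lucas holds 13% of Brightwater directly.
Lucas's side now holds 13% of Brightwater, not > 75%, so Lucas still does not control Brightwater.
After the transaction, neither Lucas nor any entity Lucas controls holds a voting interest in Lumen, so Lucas still does not control it.
No new person acquires control, so the clause is not triggered.

No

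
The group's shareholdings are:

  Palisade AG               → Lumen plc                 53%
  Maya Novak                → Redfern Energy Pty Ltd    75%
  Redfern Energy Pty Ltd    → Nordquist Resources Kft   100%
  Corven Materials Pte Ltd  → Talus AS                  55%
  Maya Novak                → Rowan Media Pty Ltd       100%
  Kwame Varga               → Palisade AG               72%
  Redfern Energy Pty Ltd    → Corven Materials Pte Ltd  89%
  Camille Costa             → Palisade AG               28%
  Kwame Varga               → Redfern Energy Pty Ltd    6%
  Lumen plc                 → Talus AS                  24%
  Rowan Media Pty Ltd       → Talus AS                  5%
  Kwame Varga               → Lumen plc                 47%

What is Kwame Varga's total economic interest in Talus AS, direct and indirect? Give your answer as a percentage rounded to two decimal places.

23.38%

Kwame reaches Talus along 3 paths.
Via Lumen: 47% × 24% = 11.28%.
Via Palisade → Lumen: 72% × 53% × 24% = 9.1584%.
Via Redfern → Corven: 6% × 89% × 55% = 2.937%.
Total: 11.28% + 9.1584% + 2.937% = 23.3754%.
Rounded: 23.38%.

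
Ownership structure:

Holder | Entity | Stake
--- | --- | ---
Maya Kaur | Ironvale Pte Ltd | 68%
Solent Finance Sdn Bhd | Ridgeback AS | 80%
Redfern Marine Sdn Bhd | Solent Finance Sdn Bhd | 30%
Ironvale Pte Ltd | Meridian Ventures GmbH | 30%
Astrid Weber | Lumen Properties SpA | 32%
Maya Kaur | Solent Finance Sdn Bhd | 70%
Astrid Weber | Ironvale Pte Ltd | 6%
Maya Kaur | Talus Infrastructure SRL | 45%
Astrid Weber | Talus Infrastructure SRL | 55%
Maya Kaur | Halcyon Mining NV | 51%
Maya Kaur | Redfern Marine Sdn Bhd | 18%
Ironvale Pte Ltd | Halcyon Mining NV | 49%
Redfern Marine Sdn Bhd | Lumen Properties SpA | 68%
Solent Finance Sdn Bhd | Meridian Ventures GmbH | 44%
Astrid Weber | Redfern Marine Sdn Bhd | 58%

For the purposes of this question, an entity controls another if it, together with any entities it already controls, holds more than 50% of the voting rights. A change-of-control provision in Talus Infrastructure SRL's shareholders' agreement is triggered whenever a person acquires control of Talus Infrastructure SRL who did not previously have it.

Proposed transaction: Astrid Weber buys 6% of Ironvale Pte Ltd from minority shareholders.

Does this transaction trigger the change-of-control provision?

The purchase changes only Astrid's holdings, so Astrid is the only person who could newly come to control Talus.
Astrid holds 55% of Talus, so Astrid controls Talus.
So Astrid already controls Talus before the transaction.
After the purchase, Astrid's direct stake in Ironvale rises to 6% + 6% = 12%.
Astrid controlled Talus already, so this is not a new person acquiring control; every other person's position is unchanged or reduced.
No new person acquires control, so the clause is not triggered.

No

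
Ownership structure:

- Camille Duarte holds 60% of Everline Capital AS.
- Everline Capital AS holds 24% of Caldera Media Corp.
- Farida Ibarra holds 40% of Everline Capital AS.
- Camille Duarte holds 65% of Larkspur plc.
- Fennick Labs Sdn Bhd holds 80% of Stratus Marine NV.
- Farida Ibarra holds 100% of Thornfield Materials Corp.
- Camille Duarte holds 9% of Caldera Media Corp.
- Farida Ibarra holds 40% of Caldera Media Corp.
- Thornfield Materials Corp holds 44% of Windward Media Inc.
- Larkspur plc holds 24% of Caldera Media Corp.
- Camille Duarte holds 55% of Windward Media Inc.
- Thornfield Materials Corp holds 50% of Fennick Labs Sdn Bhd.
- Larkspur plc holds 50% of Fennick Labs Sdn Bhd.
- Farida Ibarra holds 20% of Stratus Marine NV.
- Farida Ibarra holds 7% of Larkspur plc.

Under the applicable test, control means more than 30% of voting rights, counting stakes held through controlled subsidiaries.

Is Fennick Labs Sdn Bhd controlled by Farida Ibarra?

Yes

Farida holds 100% of Thornfield, so Farida controls Thornfield.
Thornfield holds 50% of Fennick, so Farida controls Fennick.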